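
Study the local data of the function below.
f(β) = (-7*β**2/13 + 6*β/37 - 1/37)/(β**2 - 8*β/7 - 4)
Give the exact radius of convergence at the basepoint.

The radius of convergence is -4/7 + (2/7)*sqrt(53).

Denominator factor (β**2 - 8*β/7 - 4): discriminant 848/49, real irrational roots 4/7 + (2/7)*sqrt(53) and 4/7 - (2/7)*sqrt(53); poles of order 1, moduli 4/7 + (2/7)*sqrt(53) and -4/7 + (2/7)*sqrt(53).
The radius of convergence is the smallest modulus among the singular points: -4/7 + (2/7)*sqrt(53).


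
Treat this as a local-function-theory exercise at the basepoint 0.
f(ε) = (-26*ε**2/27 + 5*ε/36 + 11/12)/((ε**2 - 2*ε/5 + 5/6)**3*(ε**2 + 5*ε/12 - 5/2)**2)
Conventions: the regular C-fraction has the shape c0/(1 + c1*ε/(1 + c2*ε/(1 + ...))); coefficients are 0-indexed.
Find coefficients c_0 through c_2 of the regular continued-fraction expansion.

Taylor coefficients (expand at 0): a_0 = 792/3125, a_1 = 38112/78125, a_2 = -809862/1953125.
c0 = a_0 = 792/3125. Peel one level at a time: if S = 1 + c*ε/S' with S'(0) = 1, then c is the ε-coefficient of S and S' = c*ε/(S - 1).
S_1 = c0/f = 1 + (-1588/825)*ε + (14541217/2722500)*ε^2 + ...; c1 = -1588/825.
S_2 = c1*ε/(S_1 - 1) = 1 + (14541217/5240400)*ε + ...; c2 = 14541217/5240400.

The regular C-fraction coefficients are [792/3125, -1588/825, 14541217/5240400].


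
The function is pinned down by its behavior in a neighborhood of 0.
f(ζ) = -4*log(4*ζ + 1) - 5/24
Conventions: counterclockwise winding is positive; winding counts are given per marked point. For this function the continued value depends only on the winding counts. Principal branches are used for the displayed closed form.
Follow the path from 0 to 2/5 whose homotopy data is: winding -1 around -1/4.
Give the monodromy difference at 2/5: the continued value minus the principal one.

The rational part is single-valued and drops out of the difference; each branch term changes only by its own monodromy.
(-4)*log(1 - ζ/(-1/4)): each positive loop around -1/4 adds 2*pi*i to the log, so winding -1 contributes (-4)*(-1)*2*pi*i = (8)*pi*i.
Summing the contributions at ζ = 2/5 gives (8)*pi*i.

Continued minus principal equals (8)*pi*i.


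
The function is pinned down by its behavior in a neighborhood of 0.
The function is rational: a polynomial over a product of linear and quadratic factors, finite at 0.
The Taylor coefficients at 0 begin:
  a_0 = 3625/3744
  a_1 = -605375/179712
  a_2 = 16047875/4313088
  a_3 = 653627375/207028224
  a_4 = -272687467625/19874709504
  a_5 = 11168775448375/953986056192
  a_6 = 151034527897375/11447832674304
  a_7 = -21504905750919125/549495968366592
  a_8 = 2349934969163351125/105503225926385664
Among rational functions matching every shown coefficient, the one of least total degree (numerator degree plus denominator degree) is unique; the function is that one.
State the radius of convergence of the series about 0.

The radius of convergence is (2/5)*sqrt(5).

No rational of total degree below 7 reproduces all 9 coefficients; solving the [0/7] Pade equations on them gives f(w) = 29/(39*(w + 3/2)*(w**2 + 3*w/4 + 4/5)**3), whose expansion matches every shown term.
Denominator factor (w + 3/2): pole of order 1 at -3/2, modulus 3/2.
Denominator factor (w**2 + 3*w/4 + 4/5)^3: discriminant -211/80, complex-conjugate roots (-3/8) + ((1/40)*sqrt(1055))*i and (-3/8) - ((1/40)*sqrt(1055))*i; poles of order 3, moduli (2/5)*sqrt(5) and (2/5)*sqrt(5).
The radius of convergence is the smallest modulus among the singular points: (2/5)*sqrt(5).


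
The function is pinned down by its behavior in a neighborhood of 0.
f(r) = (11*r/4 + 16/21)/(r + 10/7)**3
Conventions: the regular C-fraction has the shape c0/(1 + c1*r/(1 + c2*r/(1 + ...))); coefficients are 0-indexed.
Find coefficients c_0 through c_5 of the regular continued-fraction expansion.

Taylor coefficients (expand at 0): a_0 = 98/375, a_1 = 7889/20000, a_2 = -242501/200000, a_3 = 1126069/600000, a_4 = -4588311/2000000, a_5 = 494949343/200000000.
c0 = a_0 = 98/375. Peel one level at a time: if S = 1 + c*r/S' with S'(0) = 1, then c is the r-coefficient of S and S' = c*r/(S - 1).
S_1 = c0/f = 1 + (-483/320)*r + (708393/102400)*r^2 + ...; c1 = -483/320.
S_2 = c1*r/(S_1 - 1) = 1 + (33733/7360)*r + (744457/158700)*r^2 + ...; c2 = 33733/7360.
S_3 = c2*r/(S_2 - 1) = 1 + (-1701616/1662555)*r + (-922233704/5225121225)*r^2 + ...; c3 = -1701616/1662555.
S_4 = c3*r/(S_3 - 1) = 1 + (-378774557/2196452010)*r + (2651421899/69248174700)*r^2 + ...; c4 = -378774557/2196452010.
S_5 = c4*r/(S_4 - 1) = 1 + (33733/151930)*r + ...; c5 = 33733/151930.

The regular C-fraction coefficients are [98/375, -483/320, 33733/7360, -1701616/1662555, -378774557/2196452010, 33733/151930].


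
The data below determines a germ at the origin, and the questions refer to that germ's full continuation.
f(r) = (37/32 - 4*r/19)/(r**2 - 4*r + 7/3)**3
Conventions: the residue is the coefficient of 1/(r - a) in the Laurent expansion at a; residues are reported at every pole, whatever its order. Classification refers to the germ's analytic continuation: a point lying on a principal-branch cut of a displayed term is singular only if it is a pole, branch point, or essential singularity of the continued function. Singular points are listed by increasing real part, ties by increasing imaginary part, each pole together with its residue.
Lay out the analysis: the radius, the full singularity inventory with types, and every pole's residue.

Radius of convergence at 0: 2 - (1/3)*sqrt(15).
At 2 - (1/3)*sqrt(15): a pole of order 3; residue -(12069/1216000)*sqrt(15).
At 2 + (1/3)*sqrt(15): a pole of order 3; residue (12069/1216000)*sqrt(15).

Denominator factor (r**2 - 4*r + 7/3)^3: discriminant 20/3, real irrational roots 2 + (1/3)*sqrt(15) and 2 - (1/3)*sqrt(15); poles of order 3, moduli 2 + (1/3)*sqrt(15) and 2 - (1/3)*sqrt(15).
The radius of convergence is the smallest modulus among the singular points: 2 - (1/3)*sqrt(15).
The factor r**2 - 4*r + 7/3 splits as (r - a)(r - a') with a = 2 - (1/3)*sqrt(15), a' = 2 + (1/3)*sqrt(15). At the order-3 pole a set g(r) = (r - a)^3*f(r) = [37/32 - 4*r/19] / (r - a')^3.
Order-3 pole: residue = g''(a)/2; g''(2 - (1/3)*sqrt(15)) = -(12069/608000)*sqrt(15), so the residue is -(12069/1216000)*sqrt(15).
The factor r**2 - 4*r + 7/3 splits as (r - a)(r - a') with a = 2 + (1/3)*sqrt(15), a' = 2 - (1/3)*sqrt(15). At the order-3 pole a set g(r) = (r - a)^3*f(r) = [37/32 - 4*r/19] / (r - a')^3.
Order-3 pole: residue = g''(a)/2; g''(2 + (1/3)*sqrt(15)) = (12069/608000)*sqrt(15), so the residue is (12069/1216000)*sqrt(15).
List the singular points by increasing real part (a conjugate pair: the negative imaginary part first).


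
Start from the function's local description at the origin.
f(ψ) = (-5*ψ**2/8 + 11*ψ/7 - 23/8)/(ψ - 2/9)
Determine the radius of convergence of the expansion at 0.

Denominator factor (ψ - 2/9): pole of order 1 at 2/9, modulus 2/9.
The radius of convergence is the smallest modulus among the singular points: 2/9.

The radius of convergence is 2/9.


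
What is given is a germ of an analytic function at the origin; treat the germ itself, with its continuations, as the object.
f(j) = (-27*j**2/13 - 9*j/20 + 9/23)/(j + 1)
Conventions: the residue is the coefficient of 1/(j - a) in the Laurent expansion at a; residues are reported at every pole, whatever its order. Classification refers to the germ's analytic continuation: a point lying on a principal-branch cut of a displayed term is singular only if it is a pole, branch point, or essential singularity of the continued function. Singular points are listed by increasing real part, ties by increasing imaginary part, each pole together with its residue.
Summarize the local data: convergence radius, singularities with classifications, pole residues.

Denominator factor (j + 1): pole of order 1 at -1, modulus 1.
The radius of convergence is the smallest modulus among the singular points: 1.
At the order-1 pole -1 set g(j) = (j - (-1))*f(j) = -27*j**2/13 - 9*j/20 + 9/23.
Simple pole: residue = g(a) at a = -1, which is -7389/5980.

Radius of convergence at 0: 1.
At -1: a pole of order 1; residue -7389/5980.


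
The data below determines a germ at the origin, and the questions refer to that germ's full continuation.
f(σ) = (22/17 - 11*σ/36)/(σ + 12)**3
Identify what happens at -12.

The point is a pole of order 3.

The denominator factor σ + 12 vanishes at -12 and appears to the power 3; the numerator there equals 253/51, nonzero, and no other factor vanishes.
Hence a pole whose order is the multiplicity, 3.


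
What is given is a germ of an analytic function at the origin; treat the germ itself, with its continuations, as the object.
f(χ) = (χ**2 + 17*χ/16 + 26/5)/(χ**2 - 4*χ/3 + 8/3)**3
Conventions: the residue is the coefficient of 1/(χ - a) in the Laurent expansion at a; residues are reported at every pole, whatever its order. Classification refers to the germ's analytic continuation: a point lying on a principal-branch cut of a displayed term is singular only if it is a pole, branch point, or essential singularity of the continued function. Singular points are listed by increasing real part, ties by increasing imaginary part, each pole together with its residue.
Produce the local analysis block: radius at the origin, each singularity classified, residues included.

Radius of convergence at 0: (2/3)*sqrt(6).
At (2/3) - ((2/3)*sqrt(5))*i: a pole of order 3; residue ((206847/2560000)*sqrt(5))*i.
At (2/3) + ((2/3)*sqrt(5))*i: a pole of order 3; residue -((206847/2560000)*sqrt(5))*i.

Denominator factor (χ**2 - 4*χ/3 + 8/3)^3: discriminant -80/9, complex-conjugate roots (2/3) + ((2/3)*sqrt(5))*i and (2/3) - ((2/3)*sqrt(5))*i; poles of order 3, moduli (2/3)*sqrt(6) and (2/3)*sqrt(6).
The radius of convergence is the smallest modulus among the singular points: (2/3)*sqrt(6).
The factor χ**2 - 4*χ/3 + 8/3 splits as (χ - a)(χ - a') with a = (2/3) - ((2/3)*sqrt(5))*i, a' = (2/3) + ((2/3)*sqrt(5))*i. At the order-3 pole a set g(χ) = (χ - a)^3*f(χ) = [χ**2 + 17*χ/16 + 26/5] / (χ - a')^3.
Order-3 pole: residue = g''(a)/2; g''((2/3) - ((2/3)*sqrt(5))*i) = ((206847/1280000)*sqrt(5))*i, so the residue is ((206847/2560000)*sqrt(5))*i.
The factor χ**2 - 4*χ/3 + 8/3 splits as (χ - a)(χ - a') with a = (2/3) + ((2/3)*sqrt(5))*i, a' = (2/3) - ((2/3)*sqrt(5))*i. At the order-3 pole a set g(χ) = (χ - a)^3*f(χ) = [χ**2 + 17*χ/16 + 26/5] / (χ - a')^3.
Order-3 pole: residue = g''(a)/2; g''((2/3) + ((2/3)*sqrt(5))*i) = -((206847/1280000)*sqrt(5))*i, so the residue is -((206847/2560000)*sqrt(5))*i.
List the singular points by increasing real part (a conjugate pair: the negative imaginary part first).


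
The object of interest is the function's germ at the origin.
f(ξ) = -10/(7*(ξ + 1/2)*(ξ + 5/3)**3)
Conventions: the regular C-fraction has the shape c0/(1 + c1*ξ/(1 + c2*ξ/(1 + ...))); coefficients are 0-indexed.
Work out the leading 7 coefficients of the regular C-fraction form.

Taylor coefficients (expand at 0): a_0 = -108/175, a_1 = 2052/875, a_2 = -26352/4375, a_3 = 58536/4375, a_4 = -87372/3125, a_5 = 4447332/78125, a_6 = -44788248/390625.
c0 = a_0 = -108/175. Peel one level at a time: if S = 1 + c*ξ/S' with S'(0) = 1, then c is the ξ-coefficient of S and S' = c*ξ/(S - 1).
S_1 = c0/f = 1 + (19/5)*ξ + (117/25)*ξ^2 + ...; c1 = 19/5.
S_2 = c1*ξ/(S_1 - 1) = 1 + (-117/95)*ξ + (8046/9025)*ξ^2 + ...; c2 = -117/95.
S_3 = c2*ξ/(S_2 - 1) = 1 + (894/1235)*ξ + (699/4225)*ξ^2 + ...; c3 = 894/1235.
S_4 = c3*ξ/(S_3 - 1) = 1 + (-4427/19370)*ξ + (229843/2220100)*ξ^2 + ...; c4 = -4427/19370.
S_5 = c4*ξ/(S_4 - 1) = 1 + (157261/347170)*ξ + (1560/54289)*ξ^2 + ...; c5 = 157261/347170.
S_6 = c5*ξ/(S_5 - 1) = 1 + (-178800/2818601)*ξ + ...; c6 = -178800/2818601.

The regular C-fraction coefficients are [-108/175, 19/5, -117/95, 894/1235, -4427/19370, 157261/347170, -178800/2818601].


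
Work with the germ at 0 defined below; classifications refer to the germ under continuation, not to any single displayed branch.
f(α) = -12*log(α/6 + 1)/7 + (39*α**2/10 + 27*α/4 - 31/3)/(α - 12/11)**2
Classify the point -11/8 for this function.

Denominator factors: α - 12/11 = -217/88 at α = -11/8 — none vanishes.
Branch term log(1 - α/(-6)): argument at -11/8 is 37/48, nonzero, so -11/8 is not its branch point (a point on a principal cut is still regular for the continued germ).
So the germ continues analytically to -11/8.

The point is a regular point.


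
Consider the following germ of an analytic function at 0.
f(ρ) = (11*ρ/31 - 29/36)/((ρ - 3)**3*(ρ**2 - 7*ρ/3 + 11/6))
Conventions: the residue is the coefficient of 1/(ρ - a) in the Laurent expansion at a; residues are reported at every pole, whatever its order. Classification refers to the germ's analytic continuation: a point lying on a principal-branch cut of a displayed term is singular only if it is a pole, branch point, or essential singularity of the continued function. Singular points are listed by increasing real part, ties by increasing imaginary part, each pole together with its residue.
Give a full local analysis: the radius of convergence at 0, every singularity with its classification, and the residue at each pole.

Denominator factor (ρ - 3)^3: pole of order 3 at 3, modulus 3.
Denominator factor (ρ**2 - 7*ρ/3 + 11/6): discriminant -17/9, complex-conjugate roots (7/6) + ((1/6)*sqrt(17))*i and (7/6) - ((1/6)*sqrt(17))*i; poles of order 1, moduli (1/6)*sqrt(66) and (1/6)*sqrt(66).
The radius of convergence is the smallest modulus among the singular points: (1/6)*sqrt(66).
The factor ρ**2 - 7*ρ/3 + 11/6 splits as (ρ - a)(ρ - a') with a = (7/6) - ((1/6)*sqrt(17))*i, a' = (7/6) + ((1/6)*sqrt(17))*i. At the order-1 pole a set g(ρ) = (ρ - a)*f(ρ) = [(11*ρ/31 - 29/36)/(ρ - 3)**3] / (ρ - a').
Simple pole: residue = g(a) at a = (7/6) - ((1/6)*sqrt(17))*i, which is (50191/2263062) + ((362351/38472054)*sqrt(17))*i.
The factor ρ**2 - 7*ρ/3 + 11/6 splits as (ρ - a)(ρ - a') with a = (7/6) + ((1/6)*sqrt(17))*i, a' = (7/6) - ((1/6)*sqrt(17))*i. At the order-1 pole a set g(ρ) = (ρ - a)*f(ρ) = [(11*ρ/31 - 29/36)/(ρ - 3)**3] / (ρ - a').
Simple pole: residue = g(a) at a = (7/6) + ((1/6)*sqrt(17))*i, which is (50191/2263062) - ((362351/38472054)*sqrt(17))*i.
At the order-3 pole 3 set g(ρ) = (ρ - (3))^3*f(ρ) = (11*ρ/31 - 29/36)/(ρ**2 - 7*ρ/3 + 11/6).
Order-3 pole: residue = g''(a)/2; g''(3) = -100382/1131531, so the residue is -50191/1131531.
List the singular points by increasing real part (a conjugate pair: the negative imaginary part first).

Radius of convergence at 0: (1/6)*sqrt(66).
At (7/6) - ((1/6)*sqrt(17))*i: a pole of order 1; residue (50191/2263062) + ((362351/38472054)*sqrt(17))*i.
At (7/6) + ((1/6)*sqrt(17))*i: a pole of order 1; residue (50191/2263062) - ((362351/38472054)*sqrt(17))*i.
At 3: a pole of order 3; residue -50191/1131531.


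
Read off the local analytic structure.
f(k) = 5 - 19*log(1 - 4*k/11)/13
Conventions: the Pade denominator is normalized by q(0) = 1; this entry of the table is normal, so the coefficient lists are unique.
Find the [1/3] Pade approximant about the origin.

Taylor coefficients needed (expand at 0): a_0 = 5, a_1 = 76/143, a_2 = 152/1573, a_3 = 1216/51909, a_4 = 1216/190333.
Write the denominator as Q(k) = 1 + q1*k + q2*k^2 + q3*k^3. Requiring Q*f - P = O(k^5) with deg P <= 1 kills the coefficients of k^2..k^4 in Q*f:
  k^2: a_2 + q1*a_1 + q2*a_0 = 0, i.e. 152/1573 + (76/143)*q1 + (5)*q2 = 0.
  k^3: a_3 + q1*a_2 + q2*a_1 + q3*a_0 = 0, i.e. 1216/51909 + (152/1573)*q1 + (76/143)*q2 + (5)*q3 = 0.
  k^4: a_4 + q1*a_3 + q2*a_2 + q3*a_1 = 0, i.e. 1216/190333 + (1216/51909)*q1 + (152/1573)*q2 + (76/143)*q3 = 0.
Solving this linear system: q1 = -6196/17633, q2 = 3496/193963, q3 = 1216/6400779.
The numerator is Q*f truncated at degree 1: P0 = a_0 = 5; P1 = a_1 + q1*a_0 = -280912/229229.

The Pade approximant has numerator coefficients [5, -280912/229229]; denominator coefficients [1, -6196/17633, 3496/193963, 1216/6400779].


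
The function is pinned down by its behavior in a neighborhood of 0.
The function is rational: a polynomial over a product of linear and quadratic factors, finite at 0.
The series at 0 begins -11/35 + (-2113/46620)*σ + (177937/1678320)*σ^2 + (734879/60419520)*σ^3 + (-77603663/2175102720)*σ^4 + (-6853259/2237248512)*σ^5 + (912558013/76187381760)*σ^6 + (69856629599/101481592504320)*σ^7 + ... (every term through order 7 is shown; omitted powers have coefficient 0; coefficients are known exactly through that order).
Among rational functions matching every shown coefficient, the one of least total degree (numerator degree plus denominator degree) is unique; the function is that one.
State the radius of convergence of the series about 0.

No rational of total degree below 3 reproduces all 8 coefficients; solving the [1/2] Pade equations on them gives f(σ) = (-6*σ/37 - 33/35)/(σ**2 + σ/12 + 3), whose expansion matches every shown term.
Denominator factor (σ**2 + σ/12 + 3): discriminant -1727/144, complex-conjugate roots (-1/24) + ((1/24)*sqrt(1727))*i and (-1/24) - ((1/24)*sqrt(1727))*i; poles of order 1, moduli sqrt(3) and sqrt(3).
The radius of convergence is the smallest modulus among the singular points: sqrt(3).

The radius of convergence is sqrt(3).


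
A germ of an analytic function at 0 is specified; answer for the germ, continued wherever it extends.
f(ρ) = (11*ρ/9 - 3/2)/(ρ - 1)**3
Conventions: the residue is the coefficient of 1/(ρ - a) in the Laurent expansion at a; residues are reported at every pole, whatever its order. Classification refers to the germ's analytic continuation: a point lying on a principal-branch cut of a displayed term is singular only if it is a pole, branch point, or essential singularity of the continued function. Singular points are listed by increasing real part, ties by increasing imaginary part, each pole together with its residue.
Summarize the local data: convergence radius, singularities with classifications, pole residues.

Denominator factor (ρ - 1)^3: pole of order 3 at 1, modulus 1.
The radius of convergence is the smallest modulus among the singular points: 1.
At the order-3 pole 1 set g(ρ) = (ρ - (1))^3*f(ρ) = 11*ρ/9 - 3/2.
Order-3 pole: residue = g''(a)/2; g''(1) = 0, so the residue is 0.

Radius of convergence at 0: 1.
At 1: a pole of order 3; residue 0.


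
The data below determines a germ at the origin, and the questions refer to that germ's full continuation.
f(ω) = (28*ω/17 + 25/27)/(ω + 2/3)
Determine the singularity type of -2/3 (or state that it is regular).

The point is a pole of order 1.

The denominator factor ω + 2/3 vanishes at -2/3 and appears to the power 1; the numerator there equals -79/459, nonzero, and no other factor vanishes.
Hence a pole whose order is the multiplicity, 1.


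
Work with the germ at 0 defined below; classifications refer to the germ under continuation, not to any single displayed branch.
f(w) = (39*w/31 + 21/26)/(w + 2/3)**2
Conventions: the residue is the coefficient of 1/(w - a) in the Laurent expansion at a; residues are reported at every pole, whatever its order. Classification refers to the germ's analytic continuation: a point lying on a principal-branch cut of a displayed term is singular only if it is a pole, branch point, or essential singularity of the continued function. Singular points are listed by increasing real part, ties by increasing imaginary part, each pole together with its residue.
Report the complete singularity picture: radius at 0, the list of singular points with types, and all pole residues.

Denominator factor (w + 2/3)^2: pole of order 2 at -2/3, modulus 2/3.
The radius of convergence is the smallest modulus among the singular points: 2/3.
At the order-2 pole -2/3 set g(w) = (w - (-2/3))^2*f(w) = 39*w/31 + 21/26.
Order-2 pole: residue = g'(a); g'(-2/3) = 39/31, so the residue is 39/31.

Radius of convergence at 0: 2/3.
At -2/3: a pole of order 2; residue 39/31.


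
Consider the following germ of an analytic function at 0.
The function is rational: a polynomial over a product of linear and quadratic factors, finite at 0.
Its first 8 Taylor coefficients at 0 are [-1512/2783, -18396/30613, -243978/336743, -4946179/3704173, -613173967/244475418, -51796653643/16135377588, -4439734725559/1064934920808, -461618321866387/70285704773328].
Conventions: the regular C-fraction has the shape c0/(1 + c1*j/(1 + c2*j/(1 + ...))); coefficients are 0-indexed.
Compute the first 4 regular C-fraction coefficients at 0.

Taylor coefficients (read off): a_0 = -1512/2783, a_1 = -18396/30613, a_2 = -243978/336743, a_3 = -4946179/3704173.
c0 = a_0 = -1512/2783. Peel one level at a time: if S = 1 + c*j/S' with S'(0) = 1, then c is the j-coefficient of S and S' = c*j/(S - 1).
S_1 = c0/f = 1 + (-73/66)*j + (-40/363)*j^2 + ...; c1 = -73/66.
S_2 = c1*j/(S_1 - 1) = 1 + (-80/803)*j + (-495475/644809)*j^2 + ...; c2 = -80/803.
S_3 = c2*j/(S_2 - 1) = 1 + (-99095/12848)*j + ...; c3 = -99095/12848.

The regular C-fraction coefficients are [-1512/2783, -73/66, -80/803, -99095/12848].


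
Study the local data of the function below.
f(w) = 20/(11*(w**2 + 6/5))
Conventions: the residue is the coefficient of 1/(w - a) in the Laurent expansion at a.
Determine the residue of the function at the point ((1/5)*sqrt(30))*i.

The factor w**2 + 6/5 splits as (w - a)(w - a') with a = ((1/5)*sqrt(30))*i, a' = -((1/5)*sqrt(30))*i. At the order-1 pole a set g(w) = (w - a)*f(w) = [20/11] / (w - a').
Simple pole: residue = g(a) at a = ((1/5)*sqrt(30))*i, which is -((5/33)*sqrt(30))*i.

The residue is -((5/33)*sqrt(30))*i.


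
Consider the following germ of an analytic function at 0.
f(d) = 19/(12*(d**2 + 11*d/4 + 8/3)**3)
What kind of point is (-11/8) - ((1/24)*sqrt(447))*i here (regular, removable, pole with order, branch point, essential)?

The denominator factor d**2 + 11*d/4 + 8/3 vanishes at (-11/8) - ((1/24)*sqrt(447))*i and appears to the power 3; the numerator there equals 19/12, nonzero, and no other factor vanishes.
Hence a pole whose order is the multiplicity, 3.

The point is a pole of order 3.


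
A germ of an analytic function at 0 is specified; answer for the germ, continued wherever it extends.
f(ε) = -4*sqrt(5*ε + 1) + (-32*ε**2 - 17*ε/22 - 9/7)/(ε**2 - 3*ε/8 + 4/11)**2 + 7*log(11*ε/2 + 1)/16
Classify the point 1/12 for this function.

The point is a regular point.

Denominator factors: ε**2 - 3*ε/8 + 4/11 = 1075/3168 at ε = 1/12 — none vanishes.
Branch term log(1 - ε/(-2/11)): argument at 1/12 is 35/24, nonzero, so 1/12 is not its branch point (a point on a principal cut is still regular for the continued germ).
Branch term sqrt(1 - ε/(-1/5)): argument at 1/12 is 17/12, nonzero, so 1/12 is not its branch point (a point on a principal cut is still regular for the continued germ).
So the germ continues analytically to 1/12.


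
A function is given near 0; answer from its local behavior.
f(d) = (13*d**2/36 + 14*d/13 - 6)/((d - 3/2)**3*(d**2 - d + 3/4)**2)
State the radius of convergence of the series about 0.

Denominator factor (d - 3/2)^3: pole of order 3 at 3/2, modulus 3/2.
Denominator factor (d**2 - d + 3/4)^2: discriminant -2, complex-conjugate roots (1/2) + ((1/2)*sqrt(2))*i and (1/2) - ((1/2)*sqrt(2))*i; poles of order 2, moduli (1/2)*sqrt(3) and (1/2)*sqrt(3).
The radius of convergence is the smallest modulus among the singular points: (1/2)*sqrt(3).

The radius of convergence is (1/2)*sqrt(3).


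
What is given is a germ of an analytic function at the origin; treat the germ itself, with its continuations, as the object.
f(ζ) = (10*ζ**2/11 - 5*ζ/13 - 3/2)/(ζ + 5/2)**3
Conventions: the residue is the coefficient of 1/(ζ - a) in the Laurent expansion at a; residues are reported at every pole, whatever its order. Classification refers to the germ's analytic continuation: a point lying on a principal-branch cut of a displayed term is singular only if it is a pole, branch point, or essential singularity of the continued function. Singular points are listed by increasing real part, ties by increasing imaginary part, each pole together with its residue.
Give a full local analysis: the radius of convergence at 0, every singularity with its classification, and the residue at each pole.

Denominator factor (ζ + 5/2)^3: pole of order 3 at -5/2, modulus 5/2.
The radius of convergence is the smallest modulus among the singular points: 5/2.
At the order-3 pole -5/2 set g(ζ) = (ζ - (-5/2))^3*f(ζ) = 10*ζ**2/11 - 5*ζ/13 - 3/2.
Order-3 pole: residue = g''(a)/2; g''(-5/2) = 20/11, so the residue is 10/11.

Radius of convergence at 0: 5/2.
At -5/2: a pole of order 3; residue 10/11.


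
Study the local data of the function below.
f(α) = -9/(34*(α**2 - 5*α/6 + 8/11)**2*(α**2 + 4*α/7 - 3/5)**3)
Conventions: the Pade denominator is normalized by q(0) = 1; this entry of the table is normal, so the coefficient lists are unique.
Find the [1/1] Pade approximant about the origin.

The Pade approximant has numerator coefficients [15125/6528, 2845342225/758919168]; denominator coefficients [1, -684097/193760].

Taylor coefficients needed (expand at 0): a_0 = 15125/6528, a_1 = 13083125/1096704, a_2 = 608645125/14450688.
Write the denominator as Q(α) = 1 + q1*α. Requiring Q*f - P = O(α^3) with deg P <= 1 kills the coefficients of α^2..α^2 in Q*f:
  α^2: a_2 + q1*a_1 = 0, i.e. 608645125/14450688 + (13083125/1096704)*q1 = 0.
Solving this linear system: q1 = -684097/193760.
The numerator is Q*f truncated at degree 1: P0 = a_0 = 15125/6528; P1 = a_1 + q1*a_0 = 2845342225/758919168.


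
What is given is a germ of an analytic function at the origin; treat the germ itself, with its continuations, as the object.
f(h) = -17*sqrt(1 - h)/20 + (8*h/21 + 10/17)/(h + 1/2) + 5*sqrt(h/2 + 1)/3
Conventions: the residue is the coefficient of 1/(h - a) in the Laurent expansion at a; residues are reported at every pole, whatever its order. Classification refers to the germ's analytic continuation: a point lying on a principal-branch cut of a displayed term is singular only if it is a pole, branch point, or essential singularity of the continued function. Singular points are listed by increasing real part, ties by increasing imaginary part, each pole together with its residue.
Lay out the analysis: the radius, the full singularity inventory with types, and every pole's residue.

Radius of convergence at 0: 1/2.
At -2: an algebraic (square-root) branch point.
At -1/2: a pole of order 1; residue 142/357.
At 1: an algebraic (square-root) branch point.

Denominator factor (h + 1/2): pole of order 1 at -1/2, modulus 1/2.
Branch term (-17/20)*sqrt(1 - h/(1)): its argument vanishes at h = 1, a square-root branch point, modulus 1.
Branch term (5/3)*sqrt(1 - h/(-2)): its argument vanishes at h = -2, a square-root branch point, modulus 2.
The radius of convergence is the smallest modulus among the singular points: 1/2.
The branch terms are analytic at -1/2 and contribute nothing to the residue; only the rational part matters.
At the order-1 pole -1/2 set g(h) = (h - (-1/2))*(rational part) = 8*h/21 + 10/17.
Simple pole: residue = g(a) at a = -1/2, which is 142/357.
List the singular points by increasing real part (a conjugate pair: the negative imaginary part first).


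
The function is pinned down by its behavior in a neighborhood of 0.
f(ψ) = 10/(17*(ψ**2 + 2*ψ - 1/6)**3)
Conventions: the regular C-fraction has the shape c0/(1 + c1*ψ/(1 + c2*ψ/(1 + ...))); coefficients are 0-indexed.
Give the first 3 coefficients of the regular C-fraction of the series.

Taylor coefficients (expand at 0): a_0 = -2160/17, a_1 = -77760/17, a_2 = -1905120/17.
c0 = a_0 = -2160/17. Peel one level at a time: if S = 1 + c*ψ/S' with S'(0) = 1, then c is the ψ-coefficient of S and S' = c*ψ/(S - 1).
S_1 = c0/f = 1 + (-36)*ψ + (414)*ψ^2 + ...; c1 = -36.
S_2 = c1*ψ/(S_1 - 1) = 1 + (23/2)*ψ + ...; c2 = 23/2.

The regular C-fraction coefficients are [-2160/17, -36, 23/2].


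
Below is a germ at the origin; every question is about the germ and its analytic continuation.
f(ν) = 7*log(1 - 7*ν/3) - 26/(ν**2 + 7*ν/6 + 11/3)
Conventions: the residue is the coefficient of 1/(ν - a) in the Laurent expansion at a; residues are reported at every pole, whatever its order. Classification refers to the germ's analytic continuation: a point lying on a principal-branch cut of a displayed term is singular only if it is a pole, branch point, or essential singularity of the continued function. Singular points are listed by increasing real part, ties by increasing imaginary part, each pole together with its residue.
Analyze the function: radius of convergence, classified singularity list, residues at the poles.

Radius of convergence at 0: 3/7.
At (-7/12) - ((1/12)*sqrt(479))*i: a pole of order 1; residue -((156/479)*sqrt(479))*i.
At (-7/12) + ((1/12)*sqrt(479))*i: a pole of order 1; residue ((156/479)*sqrt(479))*i.
At 3/7: a logarithmic branch point.

Denominator factor (ν**2 + 7*ν/6 + 11/3): discriminant -479/36, complex-conjugate roots (-7/12) + ((1/12)*sqrt(479))*i and (-7/12) - ((1/12)*sqrt(479))*i; poles of order 1, moduli (1/3)*sqrt(33) and (1/3)*sqrt(33).
Branch term (7)*log(1 - ν/(3/7)): its argument vanishes at ν = 3/7, a logarithmic branch point, modulus 3/7.
The radius of convergence is the smallest modulus among the singular points: 3/7.
The branch term is analytic at (-7/12) - ((1/12)*sqrt(479))*i and contributes nothing to the residue; only the rational part matters.
The factor ν**2 + 7*ν/6 + 11/3 splits as (ν - a)(ν - a') with a = (-7/12) - ((1/12)*sqrt(479))*i, a' = (-7/12) + ((1/12)*sqrt(479))*i. At the order-1 pole a set g(ν) = (ν - a)*(rational part) = [-26] / (ν - a').
Simple pole: residue = g(a) at a = (-7/12) - ((1/12)*sqrt(479))*i, which is -((156/479)*sqrt(479))*i.
The branch term is analytic at (-7/12) + ((1/12)*sqrt(479))*i and contributes nothing to the residue; only the rational part matters.
The factor ν**2 + 7*ν/6 + 11/3 splits as (ν - a)(ν - a') with a = (-7/12) + ((1/12)*sqrt(479))*i, a' = (-7/12) - ((1/12)*sqrt(479))*i. At the order-1 pole a set g(ν) = (ν - a)*(rational part) = [-26] / (ν - a').
Simple pole: residue = g(a) at a = (-7/12) + ((1/12)*sqrt(479))*i, which is ((156/479)*sqrt(479))*i.
List the singular points by increasing real part (a conjugate pair: the negative imaginary part first).


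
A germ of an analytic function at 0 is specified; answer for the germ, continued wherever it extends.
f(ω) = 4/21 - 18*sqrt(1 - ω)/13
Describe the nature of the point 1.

The point is an algebraic (square-root) branch point.

The term (-18/13)*sqrt(1 - ω/(1)) has argument 1 - 1/(1) = 0 at 1: a square-root (algebraic, two-sheeted) branch point; the remaining terms are analytic or single-valued there.


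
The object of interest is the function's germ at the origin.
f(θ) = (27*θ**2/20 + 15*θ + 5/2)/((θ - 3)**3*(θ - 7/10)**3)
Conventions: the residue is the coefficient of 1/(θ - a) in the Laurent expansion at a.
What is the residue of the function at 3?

At the order-3 pole 3 set g(θ) = (θ - (3))^3*f(θ) = (27*θ**2/20 + 15*θ + 5/2)/(θ - 7/10)**3.
Order-3 pole: residue = g''(a)/2; g''(3) = 41130300/6436343, so the residue is 20565150/6436343.

The residue is 20565150/6436343.


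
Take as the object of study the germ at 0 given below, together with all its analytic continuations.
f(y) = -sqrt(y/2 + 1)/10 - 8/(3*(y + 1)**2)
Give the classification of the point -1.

The point is a pole of order 2.

The denominator factor y + 1 vanishes at -1 and appears to the power 2; the numerator there equals -8/3, nonzero, and no other factor vanishes.
The branch terms are analytic at this point.
Hence a pole whose order is the multiplicity, 2.


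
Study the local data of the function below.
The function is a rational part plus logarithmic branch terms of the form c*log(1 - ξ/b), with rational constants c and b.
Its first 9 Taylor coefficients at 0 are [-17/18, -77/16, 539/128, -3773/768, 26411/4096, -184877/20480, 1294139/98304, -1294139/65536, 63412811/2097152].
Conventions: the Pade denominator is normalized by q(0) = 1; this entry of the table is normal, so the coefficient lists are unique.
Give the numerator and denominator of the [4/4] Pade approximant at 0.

The Pade approximant has numerator coefficients [-17/18, -1169/144, -2093/128, -24353/2304, -306299/184320]; denominator coefficients [1, 7/2, 63/16, 49/32, 343/2560].

Taylor coefficients needed (read off): a_0 = -17/18, a_1 = -77/16, a_2 = 539/128, a_3 = -3773/768, a_4 = 26411/4096, a_5 = -184877/20480, a_6 = 1294139/98304, a_7 = -1294139/65536, a_8 = 63412811/2097152.
Write the denominator as Q(ξ) = 1 + q1*ξ + q2*ξ^2 + q3*ξ^3 + q4*ξ^4. Requiring Q*f - P = O(ξ^9) with deg P <= 4 kills the coefficients of ξ^5..ξ^8 in Q*f:
  ξ^5: a_5 + q1*a_4 + q2*a_3 + q3*a_2 + q4*a_1 = 0, i.e. -184877/20480 + (26411/4096)*q1 + (-3773/768)*q2 + (539/128)*q3 + (-77/16)*q4 = 0.
  ξ^6: a_6 + q1*a_5 + q2*a_4 + q3*a_3 + q4*a_2 = 0, i.e. 1294139/98304 + (-184877/20480)*q1 + (26411/4096)*q2 + (-3773/768)*q3 + (539/128)*q4 = 0.
  ξ^7: a_7 + q1*a_6 + q2*a_5 + q3*a_4 + q4*a_3 = 0, i.e. -1294139/65536 + (1294139/98304)*q1 + (-184877/20480)*q2 + (26411/4096)*q3 + (-3773/768)*q4 = 0.
  ξ^8: a_8 + q1*a_7 + q2*a_6 + q3*a_5 + q4*a_4 = 0, i.e. 63412811/2097152 + (-1294139/65536)*q1 + (1294139/98304)*q2 + (-184877/20480)*q3 + (26411/4096)*q4 = 0.
Solving this linear system: q1 = 7/2, q2 = 63/16, q3 = 49/32, q4 = 343/2560.
The numerator is Q*f truncated at degree 4: P0 = a_0 = -17/18; P1 = a_1 + q1*a_0 = -1169/144; P2 = a_2 + q1*a_1 + q2*a_0 = -2093/128; P3 = a_3 + q1*a_2 + q2*a_1 + q3*a_0 = -24353/2304; P4 = a_4 + q1*a_3 + q2*a_2 + q3*a_1 + q4*a_0 = -306299/184320.


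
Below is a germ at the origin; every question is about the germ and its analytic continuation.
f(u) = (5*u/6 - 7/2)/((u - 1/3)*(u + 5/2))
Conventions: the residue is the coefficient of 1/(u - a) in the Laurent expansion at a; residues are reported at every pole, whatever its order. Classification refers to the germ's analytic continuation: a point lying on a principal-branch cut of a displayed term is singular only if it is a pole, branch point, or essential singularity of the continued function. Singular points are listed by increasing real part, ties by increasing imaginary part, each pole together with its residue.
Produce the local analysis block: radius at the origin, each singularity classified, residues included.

Denominator factor (u + 5/2): pole of order 1 at -5/2, modulus 5/2.
Denominator factor (u - 1/3): pole of order 1 at 1/3, modulus 1/3.
The radius of convergence is the smallest modulus among the singular points: 1/3.
At the order-1 pole -5/2 set g(u) = (u - (-5/2))*f(u) = (5*u/6 - 7/2)/(u - 1/3).
Simple pole: residue = g(a) at a = -5/2, which is 67/34.
At the order-1 pole 1/3 set g(u) = (u - (1/3))*f(u) = (5*u/6 - 7/2)/(u + 5/2).
Simple pole: residue = g(a) at a = 1/3, which is -58/51.
List the singular points by increasing real part (a conjugate pair: the negative imaginary part first).

Radius of convergence at 0: 1/3.
At -5/2: a pole of order 1; residue 67/34.
At 1/3: a pole of order 1; residue -58/51.


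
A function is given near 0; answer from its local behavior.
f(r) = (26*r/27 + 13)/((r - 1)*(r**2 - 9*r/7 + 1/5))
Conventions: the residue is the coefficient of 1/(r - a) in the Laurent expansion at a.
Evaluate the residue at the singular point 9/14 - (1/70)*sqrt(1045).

The residue is 13195/162 - (6097/3078)*sqrt(1045).

The factor r**2 - 9*r/7 + 1/5 splits as (r - a)(r - a') with a = 9/14 - (1/70)*sqrt(1045), a' = 9/14 + (1/70)*sqrt(1045). At the order-1 pole a set g(r) = (r - a)*f(r) = [(26*r/27 + 13)/(r - 1)] / (r - a').
Simple pole: residue = g(a) at a = 9/14 - (1/70)*sqrt(1045), which is 13195/162 - (6097/3078)*sqrt(1045).


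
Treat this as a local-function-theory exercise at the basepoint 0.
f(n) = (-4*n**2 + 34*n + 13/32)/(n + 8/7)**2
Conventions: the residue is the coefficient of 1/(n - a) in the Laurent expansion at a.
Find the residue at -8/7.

The residue is 302/7.

At the order-2 pole -8/7 set g(n) = (n - (-8/7))^2*f(n) = -4*n**2 + 34*n + 13/32.
Order-2 pole: residue = g'(a); g'(-8/7) = 302/7, so the residue is 302/7.


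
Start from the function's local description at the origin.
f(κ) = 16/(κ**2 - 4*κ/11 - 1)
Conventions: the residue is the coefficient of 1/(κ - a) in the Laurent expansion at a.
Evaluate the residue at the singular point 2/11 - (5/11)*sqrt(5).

The residue is -(88/25)*sqrt(5).

The factor κ**2 - 4*κ/11 - 1 splits as (κ - a)(κ - a') with a = 2/11 - (5/11)*sqrt(5), a' = 2/11 + (5/11)*sqrt(5). At the order-1 pole a set g(κ) = (κ - a)*f(κ) = [16] / (κ - a').
Simple pole: residue = g(a) at a = 2/11 - (5/11)*sqrt(5), which is -(88/25)*sqrt(5).


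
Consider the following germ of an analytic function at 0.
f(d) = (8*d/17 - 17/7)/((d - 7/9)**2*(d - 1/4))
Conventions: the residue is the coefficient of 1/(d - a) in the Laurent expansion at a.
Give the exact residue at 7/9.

At the order-2 pole 7/9 set g(d) = (d - (7/9))^2*f(d) = (8*d/17 - 17/7)/(d - 1/4).
Order-2 pole: residue = g'(a); g'(7/9) = 356400/42959, so the residue is 356400/42959.

The residue is 356400/42959.


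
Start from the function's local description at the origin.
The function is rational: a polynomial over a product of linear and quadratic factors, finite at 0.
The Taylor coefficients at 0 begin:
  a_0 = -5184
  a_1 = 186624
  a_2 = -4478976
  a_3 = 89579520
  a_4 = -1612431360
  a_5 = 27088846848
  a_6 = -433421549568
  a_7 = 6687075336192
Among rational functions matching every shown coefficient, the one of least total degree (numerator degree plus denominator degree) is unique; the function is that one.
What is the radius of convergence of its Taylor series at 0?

No rational of total degree below 3 reproduces all 8 coefficients; solving the [0/3] Pade equations on them gives f(ε) = -3/(ε + 1/12)**3, whose expansion matches every shown term.
Denominator factor (ε + 1/12)^3: pole of order 3 at -1/12, modulus 1/12.
The radius of convergence is the smallest modulus among the singular points: 1/12.

The radius of convergence is 1/12.


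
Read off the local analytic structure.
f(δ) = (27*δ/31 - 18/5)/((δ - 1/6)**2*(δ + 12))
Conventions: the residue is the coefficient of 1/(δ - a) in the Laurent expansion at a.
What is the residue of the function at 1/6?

The residue is 78408/825995.

At the order-2 pole 1/6 set g(δ) = (δ - (1/6))^2*f(δ) = (27*δ/31 - 18/5)/(δ + 12).
Order-2 pole: residue = g'(a); g'(1/6) = 78408/825995, so the residue is 78408/825995.


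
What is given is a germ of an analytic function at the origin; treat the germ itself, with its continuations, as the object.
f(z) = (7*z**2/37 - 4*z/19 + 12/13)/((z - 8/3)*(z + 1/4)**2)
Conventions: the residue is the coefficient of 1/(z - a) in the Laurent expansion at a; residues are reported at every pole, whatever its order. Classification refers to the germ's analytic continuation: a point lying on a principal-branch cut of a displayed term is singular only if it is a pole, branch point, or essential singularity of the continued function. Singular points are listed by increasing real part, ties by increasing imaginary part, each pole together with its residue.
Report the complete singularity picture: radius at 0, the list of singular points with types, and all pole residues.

Denominator factor (z - 8/3): pole of order 1 at 8/3, modulus 8/3.
Denominator factor (z + 1/4)^2: pole of order 2 at -1/4, modulus 1/4.
The radius of convergence is the smallest modulus among the singular points: 1/4.
At the order-2 pole -1/4 set g(z) = (z - (-1/4))^2*f(z) = (7*z**2/37 - 4*z/19 + 12/13)/(z - 8/3).
Order-2 pole: residue = g'(a); g'(-1/4) = -128439/11195275, so the residue is -128439/11195275.
At the order-1 pole 8/3 set g(z) = (z - (8/3))*f(z) = (7*z**2/37 - 4*z/19 + 12/13)/(z + 1/4)**2.
Simple pole: residue = g(a) at a = 8/3, which is 2246464/11195275.
List the singular points by increasing real part (a conjugate pair: the negative imaginary part first).

Radius of convergence at 0: 1/4.
At -1/4: a pole of order 2; residue -128439/11195275.
At 8/3: a pole of order 1; residue 2246464/11195275.


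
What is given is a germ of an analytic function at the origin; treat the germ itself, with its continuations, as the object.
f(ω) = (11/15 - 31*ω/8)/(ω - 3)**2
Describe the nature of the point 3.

The denominator factor ω - 3 vanishes at 3 and appears to the power 2; the numerator there equals -1307/120, nonzero, and no other factor vanishes.
Hence a pole whose order is the multiplicity, 2.

The point is a pole of order 2.
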